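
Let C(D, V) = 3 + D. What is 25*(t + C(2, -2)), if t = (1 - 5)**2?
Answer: 525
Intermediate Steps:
t = 16 (t = (-4)**2 = 16)
25*(t + C(2, -2)) = 25*(16 + (3 + 2)) = 25*(16 + 5) = 25*21 = 525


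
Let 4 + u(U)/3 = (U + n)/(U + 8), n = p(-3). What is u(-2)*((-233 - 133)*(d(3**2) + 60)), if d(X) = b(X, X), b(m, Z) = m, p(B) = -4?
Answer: 378810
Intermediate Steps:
d(X) = X
n = -4
u(U) = -12 + 3*(-4 + U)/(8 + U) (u(U) = -12 + 3*((U - 4)/(U + 8)) = -12 + 3*((-4 + U)/(8 + U)) = -12 + 3*(-4 + U)/(8 + U))
u(-2)*((-233 - 133)*(d(3**2) + 60)) = (9*(-12 - 1*(-2))/(8 - 2))*((-233 - 133)*(3**2 + 60)) = (9*(-12 + 2)/6)*(-366*(9 + 60)) = (9*(1/6)*(-10))*(-366*69) = -15*(-25254) = 378810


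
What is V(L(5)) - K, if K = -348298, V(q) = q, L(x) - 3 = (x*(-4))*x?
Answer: 348201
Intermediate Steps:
L(x) = 3 - 4*x**2 (L(x) = 3 + (x*(-4))*x = 3 + (-4*x)*x = 3 - 4*x**2)
V(L(5)) - K = (3 - 4*5**2) - 1*(-348298) = (3 - 4*25) + 348298 = (3 - 100) + 348298 = -97 + 348298 = 348201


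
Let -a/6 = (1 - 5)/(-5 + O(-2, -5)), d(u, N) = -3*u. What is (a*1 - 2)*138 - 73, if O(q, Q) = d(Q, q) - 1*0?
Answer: -89/5 ≈ -17.800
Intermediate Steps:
O(q, Q) = -3*Q (O(q, Q) = -3*Q - 1*0 = -3*Q + 0 = -3*Q)
a = 12/5 (a = -6*(1 - 5)/(-5 - 3*(-5)) = -(-24)/(-5 + 15) = -(-24)/10 = -6*(-⅖) = 12/5 ≈ 2.4000)
(a*1 - 2)*138 - 73 = ((12/5)*1 - 2)*138 - 73 = (12/5 - 2)*138 - 73 = (⅖)*138 - 73 = 276/5 - 73 = -89/5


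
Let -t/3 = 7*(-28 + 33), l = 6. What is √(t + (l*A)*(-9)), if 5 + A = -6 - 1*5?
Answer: √759 ≈ 27.550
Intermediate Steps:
t = -105 (t = -21*(-28 + 33) = -21*5 = -3*35 = -105)
A = -16 (A = -5 + (-6 - 1*5) = -5 + (-6 - 5) = -5 - 11 = -16)
√(t + (l*A)*(-9)) = √(-105 + (6*(-16))*(-9)) = √(-105 - 96*(-9)) = √(-105 + 864) = √759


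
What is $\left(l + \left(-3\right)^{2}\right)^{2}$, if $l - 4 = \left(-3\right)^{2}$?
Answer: $484$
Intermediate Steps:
$l = 13$ ($l = 4 + \left(-3\right)^{2} = 4 + 9 = 13$)
$\left(l + \left(-3\right)^{2}\right)^{2} = \left(13 + \left(-3\right)^{2}\right)^{2} = \left(13 + 9\right)^{2} = 22^{2} = 484$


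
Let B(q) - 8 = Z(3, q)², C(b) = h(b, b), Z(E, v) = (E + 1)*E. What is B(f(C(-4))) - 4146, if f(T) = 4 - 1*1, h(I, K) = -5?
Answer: -3994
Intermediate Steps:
Z(E, v) = E*(1 + E) (Z(E, v) = (1 + E)*E = E*(1 + E))
C(b) = -5
f(T) = 3 (f(T) = 4 - 1 = 3)
B(q) = 152 (B(q) = 8 + (3*(1 + 3))² = 8 + (3*4)² = 8 + 12² = 8 + 144 = 152)
B(f(C(-4))) - 4146 = 152 - 4146 = -3994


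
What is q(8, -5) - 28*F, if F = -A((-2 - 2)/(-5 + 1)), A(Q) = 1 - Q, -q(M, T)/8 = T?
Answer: 40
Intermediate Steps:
q(M, T) = -8*T
F = 0 (F = -(1 - (-2 - 2)/(-5 + 1)) = -(1 - (-4)/(-4)) = -(1 - (-4)*(-1)/4) = -(1 - 1*1) = -(1 - 1) = -1*0 = 0)
q(8, -5) - 28*F = -8*(-5) - 28*0 = 40 + 0 = 40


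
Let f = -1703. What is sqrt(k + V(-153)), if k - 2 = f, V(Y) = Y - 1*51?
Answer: I*sqrt(1905) ≈ 43.646*I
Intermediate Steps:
V(Y) = -51 + Y (V(Y) = Y - 51 = -51 + Y)
k = -1701 (k = 2 - 1703 = -1701)
sqrt(k + V(-153)) = sqrt(-1701 + (-51 - 153)) = sqrt(-1701 - 204) = sqrt(-1905) = I*sqrt(1905)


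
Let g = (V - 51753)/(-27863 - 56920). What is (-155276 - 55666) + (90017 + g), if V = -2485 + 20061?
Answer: -10252350098/84783 ≈ -1.2092e+5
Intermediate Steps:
V = 17576
g = 34177/84783 (g = (17576 - 51753)/(-27863 - 56920) = -34177/(-84783) = -34177*(-1/84783) = 34177/84783 ≈ 0.40311)
(-155276 - 55666) + (90017 + g) = (-155276 - 55666) + (90017 + 34177/84783) = -210942 + 7631945488/84783 = -10252350098/84783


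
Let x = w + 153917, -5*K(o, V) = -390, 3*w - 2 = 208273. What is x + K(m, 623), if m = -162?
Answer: 223420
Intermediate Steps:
w = 69425 (w = ⅔ + (⅓)*208273 = ⅔ + 208273/3 = 69425)
K(o, V) = 78 (K(o, V) = -⅕*(-390) = 78)
x = 223342 (x = 69425 + 153917 = 223342)
x + K(m, 623) = 223342 + 78 = 223420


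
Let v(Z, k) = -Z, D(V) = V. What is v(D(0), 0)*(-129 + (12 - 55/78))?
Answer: 0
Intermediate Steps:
v(D(0), 0)*(-129 + (12 - 55/78)) = (-1*0)*(-129 + (12 - 55/78)) = 0*(-129 + (12 - 55/78)) = 0*(-129 + 881/78) = 0*(-9181/78) = 0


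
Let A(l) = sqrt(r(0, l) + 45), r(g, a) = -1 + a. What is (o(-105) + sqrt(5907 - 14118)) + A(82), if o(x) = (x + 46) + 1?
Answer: -58 + 3*sqrt(14) + I*sqrt(8211) ≈ -46.775 + 90.615*I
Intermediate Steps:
o(x) = 47 + x (o(x) = (46 + x) + 1 = 47 + x)
A(l) = sqrt(44 + l) (A(l) = sqrt((-1 + l) + 45) = sqrt(44 + l))
(o(-105) + sqrt(5907 - 14118)) + A(82) = ((47 - 105) + sqrt(5907 - 14118)) + sqrt(44 + 82) = (-58 + sqrt(-8211)) + sqrt(126) = (-58 + I*sqrt(8211)) + 3*sqrt(14) = -58 + 3*sqrt(14) + I*sqrt(8211)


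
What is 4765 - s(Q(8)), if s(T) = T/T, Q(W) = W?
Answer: 4764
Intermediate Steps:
s(T) = 1
4765 - s(Q(8)) = 4765 - 1*1 = 4765 - 1 = 4764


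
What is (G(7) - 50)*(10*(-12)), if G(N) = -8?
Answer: 6960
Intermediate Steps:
(G(7) - 50)*(10*(-12)) = (-8 - 50)*(10*(-12)) = -58*(-120) = 6960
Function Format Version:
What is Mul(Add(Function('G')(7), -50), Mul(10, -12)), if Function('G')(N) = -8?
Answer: 6960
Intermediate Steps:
Mul(Add(Function('G')(7), -50), Mul(10, -12)) = Mul(Add(-8, -50), Mul(10, -12)) = Mul(-58, -120) = 6960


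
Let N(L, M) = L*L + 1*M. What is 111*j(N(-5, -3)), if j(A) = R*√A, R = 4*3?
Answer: 1332*√22 ≈ 6247.6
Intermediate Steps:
R = 12
N(L, M) = M + L² (N(L, M) = L² + M = M + L²)
j(A) = 12*√A
111*j(N(-5, -3)) = 111*(12*√(-3 + (-5)²)) = 111*(12*√(-3 + 25)) = 111*(12*√22) = 1332*√22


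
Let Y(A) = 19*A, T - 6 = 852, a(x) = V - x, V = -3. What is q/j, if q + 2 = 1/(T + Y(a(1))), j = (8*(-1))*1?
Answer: 1563/6256 ≈ 0.24984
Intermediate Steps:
a(x) = -3 - x
T = 858 (T = 6 + 852 = 858)
j = -8 (j = -8*1 = -8)
q = -1563/782 (q = -2 + 1/(858 + 19*(-3 - 1*1)) = -2 + 1/(858 + 19*(-3 - 1)) = -2 + 1/(858 + 19*(-4)) = -2 + 1/(858 - 76) = -2 + 1/782 = -1563/782 ≈ -1.9987)
q/j = -1563/782/(-8) = -1563/782*(-⅛) = 1563/6256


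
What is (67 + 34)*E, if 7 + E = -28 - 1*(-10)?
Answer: -2525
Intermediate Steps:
E = -25 (E = -7 + (-28 - 1*(-10)) = -7 + (-28 + 10) = -7 - 18 = -25)
(67 + 34)*E = (67 + 34)*(-25) = 101*(-25) = -2525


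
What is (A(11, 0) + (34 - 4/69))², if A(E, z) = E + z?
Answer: 9616201/4761 ≈ 2019.8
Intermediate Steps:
(A(11, 0) + (34 - 4/69))² = ((11 + 0) + (34 - 4/69))² = (11 + (34 - 4/69))² = (11 + 2342/69)² = (3101/69)² = 9616201/4761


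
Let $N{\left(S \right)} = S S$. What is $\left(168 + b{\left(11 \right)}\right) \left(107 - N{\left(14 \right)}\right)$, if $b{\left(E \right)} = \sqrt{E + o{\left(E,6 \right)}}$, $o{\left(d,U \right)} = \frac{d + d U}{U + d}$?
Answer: $-14952 - \frac{178 \sqrt{1122}}{17} \approx -15303.0$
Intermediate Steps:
$o{\left(d,U \right)} = \frac{d + U d}{U + d}$
$N{\left(S \right)} = S^{2}$
$b{\left(E \right)} = \sqrt{E + \frac{7 E}{6 + E}}$ ($b{\left(E \right)} = \sqrt{E + \frac{E \left(1 + 6\right)}{6 + E}} = \sqrt{E + E \frac{1}{6 + E} 7} = \sqrt{E + \frac{7 E}{6 + E}}$)
$\left(168 + b{\left(11 \right)}\right) \left(107 - N{\left(14 \right)}\right) = \left(168 + \sqrt{\frac{11 \left(13 + 11\right)}{6 + 11}}\right) \left(107 - 14^{2}\right) = \left(168 + \sqrt{11 \cdot \frac{1}{17} \cdot 24}\right) \left(107 - 196\right) = \left(168 + \sqrt{\frac{264}{17}}\right) \left(-89\right) = \left(168 + \frac{2 \sqrt{1122}}{17}\right) \left(-89\right) = -14952 - \frac{178 \sqrt{1122}}{17}$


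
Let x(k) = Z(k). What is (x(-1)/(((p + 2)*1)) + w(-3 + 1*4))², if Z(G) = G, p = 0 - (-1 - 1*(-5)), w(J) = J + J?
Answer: 25/4 ≈ 6.2500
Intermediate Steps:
w(J) = 2*J
p = -4 (p = 0 - (-1 + 5) = 0 - 1*4 = 0 - 4 = -4)
x(k) = k
(x(-1)/(((p + 2)*1)) + w(-3 + 1*4))² = (-1/((-4 + 2)*1) + 2*(-3 + 1*4))² = (-1/((-2*1)) + 2*(-3 + 4))² = (-1/(-2) + 2*1)² = (-1*(-½) + 2)² = (½ + 2)² = (5/2)² = 25/4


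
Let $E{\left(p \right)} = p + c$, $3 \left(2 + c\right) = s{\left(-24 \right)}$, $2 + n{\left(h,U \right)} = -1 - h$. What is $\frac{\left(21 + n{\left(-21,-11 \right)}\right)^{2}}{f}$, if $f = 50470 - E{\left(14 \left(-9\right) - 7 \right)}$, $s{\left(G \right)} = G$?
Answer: $\frac{507}{16871} \approx 0.030052$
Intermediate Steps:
$n{\left(h,U \right)} = -3 - h$ ($n{\left(h,U \right)} = -2 - \left(1 + h\right) = -3 - h$)
$c = -10$ ($c = -2 + \frac{1}{3} \left(-24\right) = -2 - 8 = -10$)
$E{\left(p \right)} = -10 + p$ ($E{\left(p \right)} = p - 10 = -10 + p$)
$f = 50613$ ($f = 50470 - \left(-10 + \left(14 \left(-9\right) - 7\right)\right) = 50470 - \left(-10 - 133\right) = 50470 - -143 = 50470 + 143 = 50613$)
$\frac{\left(21 + n{\left(-21,-11 \right)}\right)^{2}}{f} = \frac{\left(21 - -18\right)^{2}}{50613} = \left(21 + \left(-3 + 21\right)\right)^{2} \cdot \frac{1}{50613} = \left(21 + 18\right)^{2} \cdot \frac{1}{50613} = 39^{2} \cdot \frac{1}{50613} = 1521 \cdot \frac{1}{50613} = \frac{507}{16871}$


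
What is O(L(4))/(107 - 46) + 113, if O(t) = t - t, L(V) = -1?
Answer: 113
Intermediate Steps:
O(t) = 0
O(L(4))/(107 - 46) + 113 = 0/(107 - 46) + 113 = 0/61 + 113 = (1/61)*0 + 113 = 0 + 113 = 113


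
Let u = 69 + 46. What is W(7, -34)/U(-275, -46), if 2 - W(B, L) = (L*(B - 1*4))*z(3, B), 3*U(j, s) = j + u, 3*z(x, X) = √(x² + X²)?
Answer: -3/80 - 51*√58/80 ≈ -4.8926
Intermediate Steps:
z(x, X) = √(X² + x²)/3 (z(x, X) = √(x² + X²)/3 = √(X² + x²)/3)
u = 115
U(j, s) = 115/3 + j/3 (U(j, s) = (j + 115)/3 = (115 + j)/3 = 115/3 + j/3)
W(B, L) = 2 - L*√(9 + B²)*(-4 + B)/3 (W(B, L) = 2 - L*(B - 1*4)*√(B² + 3²)/3 = 2 - L*(B - 4)*√(B² + 9)/3 = 2 - L*(-4 + B)*√(9 + B²)/3 = 2 - L*√(9 + B²)*(-4 + B)/3)
W(7, -34)/U(-275, -46) = (2 + (4/3)*(-34)*√(9 + 7²) - ⅓*7*(-34)*√(9 + 7²))/(115/3 + (⅓)*(-275)) = (2 + (4/3)*(-34)*√(9 + 49) - ⅓*7*(-34)*√(9 + 49))/(115/3 - 275/3) = (2 + (4/3)*(-34)*√58 - ⅓*7*(-34)*√58)/(-160/3) = (2 - 136*√58/3 + 238*√58/3)*(-3/160) = (2 + 34*√58)*(-3/160) = -3/80 - 51*√58/80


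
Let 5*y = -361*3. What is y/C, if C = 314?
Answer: -1083/1570 ≈ -0.68981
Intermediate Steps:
y = -1083/5 (y = (-361*3)/5 = (⅕)*(-1083) = -1083/5 ≈ -216.60)
y/C = -1083/5/314 = -1083/5*1/314 = -1083/1570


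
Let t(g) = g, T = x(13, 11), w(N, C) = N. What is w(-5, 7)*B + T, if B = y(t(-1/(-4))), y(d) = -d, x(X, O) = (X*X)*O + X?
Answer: 7493/4 ≈ 1873.3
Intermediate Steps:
x(X, O) = X + O*X² (x(X, O) = X²*O + X = O*X² + X = X + O*X²)
T = 1872 (T = 13*(1 + 11*13) = 13*(1 + 143) = 13*144 = 1872)
B = -¼ (B = -(-1)/(-4) = -(-1)*(-1)/4 = -1*¼ = -¼ ≈ -0.25000)
w(-5, 7)*B + T = -5*(-¼) + 1872 = 5/4 + 1872 = 7493/4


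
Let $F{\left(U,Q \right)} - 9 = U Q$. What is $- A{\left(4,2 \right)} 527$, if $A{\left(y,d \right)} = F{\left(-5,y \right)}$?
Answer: $5797$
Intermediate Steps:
$F{\left(U,Q \right)} = 9 + Q U$ ($F{\left(U,Q \right)} = 9 + U Q = 9 + Q U$)
$A{\left(y,d \right)} = 9 - 5 y$ ($A{\left(y,d \right)} = 9 + y \left(-5\right) = 9 - 5 y$)
$- A{\left(4,2 \right)} 527 = - (9 - 20) 527 = \left(-1\right) \left(-11\right) 527 = 11 \cdot 527 = 5797$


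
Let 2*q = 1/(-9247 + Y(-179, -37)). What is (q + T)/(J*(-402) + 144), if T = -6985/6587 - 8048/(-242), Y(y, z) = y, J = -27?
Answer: 483758546329/165251031937992 ≈ 0.0029274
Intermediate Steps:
T = 25660903/797027 (T = -6985*1/6587 - 8048*(-1/242) = -6985/6587 + 4024/121 = 25660903/797027 ≈ 32.196)
q = -1/18852 (q = 1/(2*(-9247 - 179)) = (½)/(-9426) = (½)*(-1/9426) = -1/18852 ≈ -5.3045e-5)
(q + T)/(J*(-402) + 144) = (-1/18852 + 25660903/797027)/(-27*(-402) + 144) = 483758546329/(15025553004*(10854 + 144)) = (483758546329/15025553004)/10998 = (483758546329/15025553004)*(1/10998) = 483758546329/165251031937992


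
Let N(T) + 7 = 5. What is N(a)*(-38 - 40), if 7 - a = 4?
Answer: 156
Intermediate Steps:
a = 3 (a = 7 - 1*4 = 7 - 4 = 3)
N(T) = -2 (N(T) = -7 + 5 = -2)
N(a)*(-38 - 40) = -2*(-38 - 40) = -2*(-78) = 156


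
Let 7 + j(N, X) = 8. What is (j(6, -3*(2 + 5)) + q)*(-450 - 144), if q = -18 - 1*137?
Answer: 91476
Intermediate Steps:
q = -155 (q = -18 - 137 = -155)
j(N, X) = 1 (j(N, X) = -7 + 8 = 1)
(j(6, -3*(2 + 5)) + q)*(-450 - 144) = (1 - 155)*(-450 - 144) = -154*(-594) = 91476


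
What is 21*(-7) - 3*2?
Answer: -153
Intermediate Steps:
21*(-7) - 3*2 = -147 - 6 = -153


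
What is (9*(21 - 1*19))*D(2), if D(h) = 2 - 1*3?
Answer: -18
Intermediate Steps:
D(h) = -1 (D(h) = 2 - 3 = -1)
(9*(21 - 1*19))*D(2) = (9*(21 - 1*19))*(-1) = (9*(21 - 19))*(-1) = (9*2)*(-1) = 18*(-1) = -18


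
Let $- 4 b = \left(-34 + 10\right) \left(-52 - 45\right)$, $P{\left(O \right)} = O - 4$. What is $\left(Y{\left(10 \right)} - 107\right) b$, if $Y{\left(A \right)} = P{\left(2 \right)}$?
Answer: $63438$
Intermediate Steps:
$P{\left(O \right)} = -4 + O$ ($P{\left(O \right)} = O - 4 = -4 + O$)
$Y{\left(A \right)} = -2$ ($Y{\left(A \right)} = -4 + 2 = -2$)
$b = -582$ ($b = - \frac{\left(-34 + 10\right) \left(-52 - 45\right)}{4} = - \frac{\left(-24\right) \left(-97\right)}{4} = \left(- \frac{1}{4}\right) 2328 = -582$)
$\left(Y{\left(10 \right)} - 107\right) b = \left(-2 - 107\right) \left(-582\right) = \left(-109\right) \left(-582\right) = 63438$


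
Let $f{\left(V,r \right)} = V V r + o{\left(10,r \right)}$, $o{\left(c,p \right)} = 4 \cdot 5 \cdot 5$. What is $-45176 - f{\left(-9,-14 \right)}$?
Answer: $-44142$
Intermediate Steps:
$o{\left(c,p \right)} = 100$ ($o{\left(c,p \right)} = 20 \cdot 5 = 100$)
$f{\left(V,r \right)} = 100 + r V^{2}$ ($f{\left(V,r \right)} = V V r + 100 = V^{2} r + 100 = r V^{2} + 100 = 100 + r V^{2}$)
$-45176 - f{\left(-9,-14 \right)} = -45176 - \left(100 - 14 \left(-9\right)^{2}\right) = -45176 - \left(100 - 1134\right) = -45176 - -1034 = -45176 + 1034 = -44142$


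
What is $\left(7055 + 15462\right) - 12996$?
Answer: $9521$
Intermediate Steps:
$\left(7055 + 15462\right) - 12996 = 22517 + \left(-13903 + 907\right) = 22517 - 12996 = 9521$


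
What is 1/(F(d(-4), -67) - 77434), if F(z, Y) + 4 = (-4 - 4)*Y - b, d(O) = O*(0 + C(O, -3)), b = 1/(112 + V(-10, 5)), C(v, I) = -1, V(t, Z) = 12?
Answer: -124/9535849 ≈ -1.3004e-5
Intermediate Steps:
b = 1/124 (b = 1/(112 + 12) = 1/124 ≈ 0.0080645)
d(O) = -O (d(O) = O*(0 - 1) = O*(-1) = -O)
F(z, Y) = -497/124 - 8*Y (F(z, Y) = -4 + ((-4 - 4)*Y - 1*1/124) = -4 + (-8*Y - 1/124) = -4 + (-1/124 - 8*Y) = -497/124 - 8*Y)
1/(F(d(-4), -67) - 77434) = 1/((-497/124 - 8*(-67)) - 77434) = 1/((-497/124 + 536) - 77434) = 1/(65967/124 - 77434) = 1/(-9535849/124) = -124/9535849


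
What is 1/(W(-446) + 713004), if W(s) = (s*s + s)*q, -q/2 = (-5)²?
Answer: -1/9210496 ≈ -1.0857e-7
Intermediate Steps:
q = -50 (q = -2*(-5)² = -2*25 = -50)
W(s) = -50*s - 50*s² (W(s) = (s*s + s)*(-50) = (s² + s)*(-50) = (s + s²)*(-50) = -50*s - 50*s²)
1/(W(-446) + 713004) = 1/(-50*(-446)*(1 - 446) + 713004) = 1/(-50*(-446)*(-445) + 713004) = 1/(-9923500 + 713004) = 1/(-9210496) = -1/9210496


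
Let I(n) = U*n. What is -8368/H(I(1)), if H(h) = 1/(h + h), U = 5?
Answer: -83680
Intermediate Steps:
I(n) = 5*n
H(h) = 1/(2*h)
-8368/H(I(1)) = -8368/(1/(2*((5*1)))) = -8368/((½)/5) = -8368/((½)*(⅕)) = -8368/⅒ = -8368*10 = -83680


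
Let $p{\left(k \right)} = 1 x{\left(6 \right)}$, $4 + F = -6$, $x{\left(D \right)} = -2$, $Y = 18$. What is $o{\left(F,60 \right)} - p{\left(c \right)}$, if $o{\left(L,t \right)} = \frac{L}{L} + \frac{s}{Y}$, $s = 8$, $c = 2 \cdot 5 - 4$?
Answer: $\frac{31}{9} \approx 3.4444$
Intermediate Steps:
$c = 6$ ($c = 10 - 4 = 6$)
$F = -10$ ($F = -4 - 6 = -10$)
$o{\left(L,t \right)} = \frac{13}{9}$ ($o{\left(L,t \right)} = \frac{L}{L} + \frac{8}{18} = 1 + 8 \cdot \frac{1}{18} = 1 + \frac{4}{9} = \frac{13}{9}$)
$p{\left(k \right)} = -2$ ($p{\left(k \right)} = 1 \left(-2\right) = -2$)
$o{\left(F,60 \right)} - p{\left(c \right)} = \frac{13}{9} - -2 = \frac{13}{9} + 2 = \frac{31}{9}$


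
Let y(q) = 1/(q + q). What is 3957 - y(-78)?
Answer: 617293/156 ≈ 3957.0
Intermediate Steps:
y(q) = 1/(2*q)
3957 - y(-78) = 3957 - 1/(2*(-78)) = 3957 - (-1)/(2*78) = 3957 - 1*(-1/156) = 3957 + 1/156 = 617293/156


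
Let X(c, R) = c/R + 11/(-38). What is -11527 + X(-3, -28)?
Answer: -6132461/532 ≈ -11527.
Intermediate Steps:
X(c, R) = -11/38 + c/R (X(c, R) = c/R + 11*(-1/38) = c/R - 11/38 = -11/38 + c/R)
-11527 + X(-3, -28) = -11527 + (-11/38 - 3/(-28)) = -11527 + (-11/38 - 3*(-1/28)) = -11527 + (-11/38 + 3/28) = -11527 - 97/532 = -6132461/532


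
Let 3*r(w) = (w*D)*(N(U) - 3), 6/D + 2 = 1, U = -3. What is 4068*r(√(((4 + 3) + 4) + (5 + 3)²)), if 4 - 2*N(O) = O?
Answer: -20340*√3 ≈ -35230.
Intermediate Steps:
N(O) = 2 - O/2
D = -6 (D = 6/(-2 + 1) = 6/(-1) = 6*(-1) = -6)
r(w) = -w (r(w) = ((w*(-6))*((2 - ½*(-3)) - 3))/3 = ((-6*w)*((2 + 3/2) - 3))/3 = ((-6*w)*(7/2 - 3))/3 = (-6*w*(½))/3 = (-3*w)/3 = -w)
4068*r(√(((4 + 3) + 4) + (5 + 3)²)) = 4068*(-√(((4 + 3) + 4) + (5 + 3)²)) = 4068*(-√((7 + 4) + 8²)) = 4068*(-√(11 + 64)) = 4068*(-√75) = 4068*(-5*√3) = -20340*√3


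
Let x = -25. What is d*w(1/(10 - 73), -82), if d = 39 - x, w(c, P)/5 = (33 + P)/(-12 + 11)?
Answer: 15680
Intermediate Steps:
w(c, P) = -165 - 5*P (w(c, P) = 5*((33 + P)/(-12 + 11)) = 5*((33 + P)/(-1)) = 5*((33 + P)*(-1)) = 5*(-33 - P) = -165 - 5*P)
d = 64 (d = 39 - 1*(-25) = 39 + 25 = 64)
d*w(1/(10 - 73), -82) = 64*(-165 - 5*(-82)) = 64*(-165 + 410) = 64*245 = 15680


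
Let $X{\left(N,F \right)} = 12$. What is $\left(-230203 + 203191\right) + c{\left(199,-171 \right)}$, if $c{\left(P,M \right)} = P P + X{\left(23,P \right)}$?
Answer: $12601$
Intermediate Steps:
$c{\left(P,M \right)} = 12 + P^{2}$ ($c{\left(P,M \right)} = P P + 12 = P^{2} + 12 = 12 + P^{2}$)
$\left(-230203 + 203191\right) + c{\left(199,-171 \right)} = \left(-230203 + 203191\right) + \left(12 + 199^{2}\right) = -27012 + \left(12 + 39601\right) = -27012 + 39613 = 12601$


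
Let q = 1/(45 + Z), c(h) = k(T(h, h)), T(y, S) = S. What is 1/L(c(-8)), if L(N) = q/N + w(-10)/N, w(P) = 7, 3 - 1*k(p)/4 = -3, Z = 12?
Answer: 171/50 ≈ 3.4200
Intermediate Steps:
k(p) = 24 (k(p) = 12 - 4*(-3) = 12 + 12 = 24)
c(h) = 24
q = 1/57 (q = 1/(45 + 12) = 1/57 ≈ 0.017544)
L(N) = 400/(57*N) (L(N) = 1/(57*N) + 7/N = 400/(57*N))
1/L(c(-8)) = 1/((400/57)/24) = 1/((400/57)*(1/24)) = 1/(50/171) = 171/50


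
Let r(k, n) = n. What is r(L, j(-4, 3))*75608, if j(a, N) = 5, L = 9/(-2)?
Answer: 378040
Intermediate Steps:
L = -9/2 (L = 9*(-½) = -9/2 ≈ -4.5000)
r(L, j(-4, 3))*75608 = 5*75608 = 378040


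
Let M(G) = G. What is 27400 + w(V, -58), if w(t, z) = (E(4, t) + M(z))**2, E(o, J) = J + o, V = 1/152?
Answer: 700404449/23104 ≈ 30315.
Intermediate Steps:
V = 1/152 ≈ 0.0065789
w(t, z) = (4 + t + z)**2 (w(t, z) = ((t + 4) + z)**2 = ((4 + t) + z)**2 = (4 + t + z)**2)
27400 + w(V, -58) = 27400 + (4 + 1/152 - 58)**2 = 27400 + (-8207/152)**2 = 27400 + 67354849/23104 = 700404449/23104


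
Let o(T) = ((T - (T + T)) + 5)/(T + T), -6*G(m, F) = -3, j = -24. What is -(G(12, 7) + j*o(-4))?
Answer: -55/2 ≈ -27.500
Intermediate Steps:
G(m, F) = 1/2 (G(m, F) = -1/6*(-3) = 1/2)
o(T) = (5 - T)/(2*T) (o(T) = ((T - 2*T) + 5)/((2*T)) = ((T - 2*T) + 5)*(1/(2*T)) = (-T + 5)*(1/(2*T)) = (5 - T)*(1/(2*T)) = (5 - T)/(2*T))
-(G(12, 7) + j*o(-4)) = -(1/2 - 12*(5 - 1*(-4))/(-4)) = -(1/2 - 12*(-1)*(5 + 4)/4) = -(1/2 - 12*(-1)*9/4) = -(1/2 - 24*(-9/8)) = -(1/2 + 27) = -1*55/2 = -55/2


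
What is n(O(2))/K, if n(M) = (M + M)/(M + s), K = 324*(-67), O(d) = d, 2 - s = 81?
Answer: 1/417879 ≈ 2.3930e-6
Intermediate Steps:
s = -79 (s = 2 - 1*81 = 2 - 81 = -79)
K = -21708
n(M) = 2*M/(-79 + M) (n(M) = (M + M)/(M - 79) = (2*M)/(-79 + M) = 2*M/(-79 + M))
n(O(2))/K = (2*2/(-79 + 2))/(-21708) = (2*2/(-77))*(-1/21708) = (2*2*(-1/77))*(-1/21708) = -4/77*(-1/21708) = 1/417879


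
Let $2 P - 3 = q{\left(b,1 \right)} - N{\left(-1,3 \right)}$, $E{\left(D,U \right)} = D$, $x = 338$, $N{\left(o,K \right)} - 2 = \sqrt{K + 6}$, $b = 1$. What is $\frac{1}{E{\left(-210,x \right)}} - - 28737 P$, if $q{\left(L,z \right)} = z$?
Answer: $- \frac{1508693}{105} \approx -14369.0$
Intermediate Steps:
$N{\left(o,K \right)} = 2 + \sqrt{6 + K}$ ($N{\left(o,K \right)} = 2 + \sqrt{K + 6} = 2 + \sqrt{6 + K}$)
$P = - \frac{1}{2}$ ($P = \frac{3}{2} + \frac{1 - \left(2 + \sqrt{6 + 3}\right)}{2} = \frac{3}{2} + \frac{1 - \left(2 + \sqrt{9}\right)}{2} = \frac{3}{2} + \frac{1 - \left(2 + 3\right)}{2} = \frac{3}{2} + \frac{1 - 5}{2} = \frac{3}{2} + \frac{1}{2} \left(-4\right) = \frac{3}{2} - 2 = - \frac{1}{2} \approx -0.5$)
$\frac{1}{E{\left(-210,x \right)}} - - 28737 P = \frac{1}{-210} - \left(-28737\right) \left(- \frac{1}{2}\right) = - \frac{1}{210} - \frac{28737}{2} = - \frac{1508693}{105}$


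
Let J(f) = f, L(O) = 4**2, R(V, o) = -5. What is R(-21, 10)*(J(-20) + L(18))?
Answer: 20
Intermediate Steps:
L(O) = 16
R(-21, 10)*(J(-20) + L(18)) = -5*(-20 + 16) = -5*(-4) = 20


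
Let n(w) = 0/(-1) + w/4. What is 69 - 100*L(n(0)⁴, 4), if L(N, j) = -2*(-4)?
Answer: -731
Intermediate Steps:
n(w) = w/4 (n(w) = 0*(-1) + w*(¼) = 0 + w/4 = w/4)
L(N, j) = 8
69 - 100*L(n(0)⁴, 4) = 69 - 100*8 = 69 - 800 = -731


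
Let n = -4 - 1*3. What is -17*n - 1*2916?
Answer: -2797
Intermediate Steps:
n = -7 (n = -4 - 3 = -7)
-17*n - 1*2916 = -17*(-7) - 1*2916 = 119 - 2916 = -2797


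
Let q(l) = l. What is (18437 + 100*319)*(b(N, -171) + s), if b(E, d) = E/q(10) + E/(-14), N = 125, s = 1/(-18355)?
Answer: 3299719788/18355 ≈ 1.7977e+5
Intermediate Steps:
s = -1/18355 ≈ -5.4481e-5
b(E, d) = E/35 (b(E, d) = E/10 + E/(-14) = E*(⅒) + E*(-1/14) = E/10 - E/14 = E/35)
(18437 + 100*319)*(b(N, -171) + s) = (18437 + 100*319)*((1/35)*125 - 1/18355) = (18437 + 31900)*(25/7 - 1/18355) = 50337*(458868/128485) = 3299719788/18355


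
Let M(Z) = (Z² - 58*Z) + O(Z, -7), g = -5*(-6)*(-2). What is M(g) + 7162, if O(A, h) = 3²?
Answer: 14251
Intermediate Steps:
O(A, h) = 9
g = -60 (g = 30*(-2) = -60)
M(Z) = 9 + Z² - 58*Z (M(Z) = (Z² - 58*Z) + 9 = 9 + Z² - 58*Z)
M(g) + 7162 = (9 + (-60)² - 58*(-60)) + 7162 = (9 + 3600 + 3480) + 7162 = 7089 + 7162 = 14251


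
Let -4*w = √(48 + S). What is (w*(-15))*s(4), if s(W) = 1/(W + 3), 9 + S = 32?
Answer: 15*√71/28 ≈ 4.5140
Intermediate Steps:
S = 23 (S = -9 + 32 = 23)
w = -√71/4 (w = -√(48 + 23)/4 = -√71/4 ≈ -2.1065)
s(W) = 1/(3 + W)
(w*(-15))*s(4) = (-√71/4*(-15))/(3 + 4) = (15*√71/4)/7 = (15*√71/4)*(⅐) = 15*√71/28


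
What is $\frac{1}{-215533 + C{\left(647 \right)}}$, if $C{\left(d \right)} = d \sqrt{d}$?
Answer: $- \frac{215533}{46183634066} - \frac{647 \sqrt{647}}{46183634066} \approx -5.0232 \cdot 10^{-6}$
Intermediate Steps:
$C{\left(d \right)} = d^{\frac{3}{2}}$
$\frac{1}{-215533 + C{\left(647 \right)}} = \frac{1}{-215533 + 647^{\frac{3}{2}}} = \frac{1}{-215533 + 647 \sqrt{647}}$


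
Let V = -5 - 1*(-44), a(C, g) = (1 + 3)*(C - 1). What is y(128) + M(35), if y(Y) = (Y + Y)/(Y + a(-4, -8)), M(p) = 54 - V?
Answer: 469/27 ≈ 17.370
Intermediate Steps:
a(C, g) = -4 + 4*C (a(C, g) = 4*(-1 + C) = -4 + 4*C)
V = 39 (V = -5 + 44 = 39)
M(p) = 15 (M(p) = 54 - 1*39 = 54 - 39 = 15)
y(Y) = 2*Y/(-20 + Y) (y(Y) = (Y + Y)/(Y + (-4 + 4*(-4))) = (2*Y)/(Y + (-4 - 16)) = (2*Y)/(Y - 20) = (2*Y)/(-20 + Y) = 2*Y/(-20 + Y))
y(128) + M(35) = 2*128/(-20 + 128) + 15 = 2*128/108 + 15 = 2*128*(1/108) + 15 = 64/27 + 15 = 469/27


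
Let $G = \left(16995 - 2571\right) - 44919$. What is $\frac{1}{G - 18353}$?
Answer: $- \frac{1}{48848} \approx -2.0472 \cdot 10^{-5}$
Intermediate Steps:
$G = -30495$ ($G = 14424 - 44919 = -30495$)
$\frac{1}{G - 18353} = \frac{1}{-30495 - 18353} = \frac{1}{-48848} = - \frac{1}{48848}$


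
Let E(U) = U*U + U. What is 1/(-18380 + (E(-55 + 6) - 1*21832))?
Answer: -1/37860 ≈ -2.6413e-5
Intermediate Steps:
E(U) = U + U² (E(U) = U² + U = U + U²)
1/(-18380 + (E(-55 + 6) - 1*21832)) = 1/(-18380 + ((-55 + 6)*(1 + (-55 + 6)) - 1*21832)) = 1/(-18380 + (-49*(1 - 49) - 21832)) = 1/(-18380 + (-49*(-48) - 21832)) = 1/(-18380 + (2352 - 21832)) = 1/(-18380 - 19480) = 1/(-37860) = -1/37860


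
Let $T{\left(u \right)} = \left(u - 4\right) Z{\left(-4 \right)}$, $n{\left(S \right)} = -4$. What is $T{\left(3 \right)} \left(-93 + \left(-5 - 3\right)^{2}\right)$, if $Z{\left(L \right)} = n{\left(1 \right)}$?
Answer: $-116$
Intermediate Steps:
$Z{\left(L \right)} = -4$
$T{\left(u \right)} = 16 - 4 u$ ($T{\left(u \right)} = \left(u - 4\right) \left(-4\right) = \left(-4 + u\right) \left(-4\right) = 16 - 4 u$)
$T{\left(3 \right)} \left(-93 + \left(-5 - 3\right)^{2}\right) = \left(16 - 12\right) \left(-93 + \left(-5 - 3\right)^{2}\right) = \left(16 - 12\right) \left(-93 + \left(-8\right)^{2}\right) = 4 \left(-93 + 64\right) = 4 \left(-29\right) = -116$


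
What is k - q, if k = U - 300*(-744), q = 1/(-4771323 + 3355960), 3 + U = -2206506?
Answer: -2807102176166/1415363 ≈ -1.9833e+6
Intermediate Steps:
U = -2206509 (U = -3 - 2206506 = -2206509)
q = -1/1415363 (q = 1/(-1415363) = -1/1415363 ≈ -7.0653e-7)
k = -1983309 (k = -2206509 - 300*(-744) = -2206509 - 1*(-223200) = -2206509 + 223200 = -1983309)
k - q = -1983309 - 1*(-1/1415363) = -1983309 + 1/1415363 = -2807102176166/1415363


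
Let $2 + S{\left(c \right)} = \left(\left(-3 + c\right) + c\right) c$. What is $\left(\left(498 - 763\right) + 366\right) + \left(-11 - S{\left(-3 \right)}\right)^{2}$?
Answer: $1397$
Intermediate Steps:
$S{\left(c \right)} = -2 + c \left(-3 + 2 c\right)$ ($S{\left(c \right)} = -2 + \left(\left(-3 + c\right) + c\right) c = -2 + \left(-3 + 2 c\right) c = -2 + c \left(-3 + 2 c\right)$)
$\left(\left(498 - 763\right) + 366\right) + \left(-11 - S{\left(-3 \right)}\right)^{2} = \left(\left(498 - 763\right) + 366\right) + \left(-11 - \left(-2 - -9 + 2 \left(-3\right)^{2}\right)\right)^{2} = \left(-265 + 366\right) + \left(-11 - \left(-2 + 9 + 2 \cdot 9\right)\right)^{2} = 101 + \left(-11 - \left(-2 + 9 + 18\right)\right)^{2} = 101 + \left(-11 - 25\right)^{2} = 101 + \left(-36\right)^{2} = 101 + 1296 = 1397$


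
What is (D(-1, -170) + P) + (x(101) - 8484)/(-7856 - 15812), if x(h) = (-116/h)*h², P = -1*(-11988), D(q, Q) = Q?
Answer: 69932156/5917 ≈ 11819.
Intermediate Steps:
P = 11988
x(h) = -116*h
(D(-1, -170) + P) + (x(101) - 8484)/(-7856 - 15812) = (-170 + 11988) + (-116*101 - 8484)/(-7856 - 15812) = 11818 + (-11716 - 8484)/(-23668) = 11818 - 20200*(-1/23668) = 11818 + 5050/5917 = 69932156/5917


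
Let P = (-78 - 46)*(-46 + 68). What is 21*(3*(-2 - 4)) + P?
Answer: -3106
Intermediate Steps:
P = -2728 (P = -124*22 = -2728)
21*(3*(-2 - 4)) + P = 21*(3*(-2 - 4)) - 2728 = 21*(3*(-6)) - 2728 = 21*(-18) - 2728 = -378 - 2728 = -3106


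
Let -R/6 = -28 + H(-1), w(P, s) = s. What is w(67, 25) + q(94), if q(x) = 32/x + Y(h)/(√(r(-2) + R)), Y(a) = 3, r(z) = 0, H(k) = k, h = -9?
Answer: 1191/47 + √174/58 ≈ 25.568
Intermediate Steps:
R = 174 (R = -6*(-28 - 1) = -6*(-29) = 174)
q(x) = 32/x + √174/58 (q(x) = 32/x + 3/(√(0 + 174)) = 32/x + 3/(√174) = 32/x + 3*(√174/174) = 32/x + √174/58)
w(67, 25) + q(94) = 25 + (32/94 + √174/58) = 25 + (32*(1/94) + √174/58) = 25 + (16/47 + √174/58) = 1191/47 + √174/58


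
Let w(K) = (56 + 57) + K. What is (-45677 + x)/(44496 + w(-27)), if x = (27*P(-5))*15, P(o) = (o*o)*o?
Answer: -48151/22291 ≈ -2.1601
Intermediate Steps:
w(K) = 113 + K
P(o) = o**3 (P(o) = o**2*o = o**3)
x = -50625 (x = (27*(-5)**3)*15 = (27*(-125))*15 = -3375*15 = -50625)
(-45677 + x)/(44496 + w(-27)) = (-45677 - 50625)/(44496 + (113 - 27)) = -96302/(44496 + 86) = -96302/44582 = -96302*1/44582 = -48151/22291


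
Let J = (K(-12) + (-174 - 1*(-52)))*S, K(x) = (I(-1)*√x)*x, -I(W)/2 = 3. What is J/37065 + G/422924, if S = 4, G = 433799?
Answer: 15872373023/15675678060 + 192*I*√3/12355 ≈ 1.0125 + 0.026917*I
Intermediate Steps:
I(W) = -6 (I(W) = -2*3 = -6)
K(x) = -6*x^(3/2) (K(x) = (-6*√x)*x = -6*x^(3/2))
J = -488 + 576*I*√3 (J = (-(-144)*I*√3 + (-174 - 1*(-52)))*4 = (-(-144)*I*√3 + (-174 + 52))*4 = (144*I*√3 - 122)*4 = (-122 + 144*I*√3)*4 = -488 + 576*I*√3 ≈ -488.0 + 997.66*I)
J/37065 + G/422924 = (-488 + 576*I*√3)/37065 + 433799/422924 = (-488 + 576*I*√3)*(1/37065) + 433799*(1/422924) = (-488/37065 + 192*I*√3/12355) + 433799/422924 = 15872373023/15675678060 + 192*I*√3/12355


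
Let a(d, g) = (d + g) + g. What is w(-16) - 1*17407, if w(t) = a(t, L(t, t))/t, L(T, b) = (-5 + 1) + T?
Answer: -34807/2 ≈ -17404.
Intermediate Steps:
L(T, b) = -4 + T
a(d, g) = d + 2*g
w(t) = (-8 + 3*t)/t (w(t) = (t + 2*(-4 + t))/t = (t + (-8 + 2*t))/t = (-8 + 3*t)/t)
w(-16) - 1*17407 = (3 - 8/(-16)) - 1*17407 = (3 - 8*(-1/16)) - 17407 = (3 + ½) - 17407 = 7/2 - 17407 = -34807/2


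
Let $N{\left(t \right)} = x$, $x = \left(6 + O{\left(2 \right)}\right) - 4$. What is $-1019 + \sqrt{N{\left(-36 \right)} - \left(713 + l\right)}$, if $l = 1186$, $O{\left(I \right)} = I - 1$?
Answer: $-1019 + 2 i \sqrt{474} \approx -1019.0 + 43.543 i$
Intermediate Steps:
$O{\left(I \right)} = -1 + I$
$x = 3$ ($x = \left(6 + \left(-1 + 2\right)\right) - 4 = \left(6 + 1\right) - 4 = 7 - 4 = 3$)
$N{\left(t \right)} = 3$
$-1019 + \sqrt{N{\left(-36 \right)} - \left(713 + l\right)} = -1019 + \sqrt{3 - 1899} = -1019 + \sqrt{-1896} = -1019 + 2 i \sqrt{474}$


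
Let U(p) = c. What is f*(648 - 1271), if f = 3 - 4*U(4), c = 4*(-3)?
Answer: -31773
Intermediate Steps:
c = -12
U(p) = -12
f = 51 (f = 3 - 4*(-12) = 3 + 48 = 51)
f*(648 - 1271) = 51*(648 - 1271) = 51*(-623) = -31773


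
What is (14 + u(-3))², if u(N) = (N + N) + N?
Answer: 25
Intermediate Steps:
u(N) = 3*N (u(N) = 2*N + N = 3*N)
(14 + u(-3))² = (14 + 3*(-3))² = (14 - 9)² = 5² = 25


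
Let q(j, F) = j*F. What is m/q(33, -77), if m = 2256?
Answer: -752/847 ≈ -0.88784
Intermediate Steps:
q(j, F) = F*j
m/q(33, -77) = 2256/((-77*33)) = 2256/(-2541) = 2256*(-1/2541) = -752/847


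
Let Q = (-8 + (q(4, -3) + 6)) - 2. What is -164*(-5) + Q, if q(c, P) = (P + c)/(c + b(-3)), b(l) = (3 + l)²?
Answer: 3265/4 ≈ 816.25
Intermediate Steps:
q(c, P) = (P + c)/c (q(c, P) = (P + c)/(c + (3 - 3)²) = (P + c)/(c + 0²) = (P + c)/(c + 0) = (P + c)/c)
Q = -15/4 (Q = (-8 + ((-3 + 4)/4 + 6)) - 2 = (-8 + ((¼)*1 + 6)) - 2 = (-8 + (¼ + 6)) - 2 = (-8 + 25/4) - 2 = -7/4 - 2 = -15/4 ≈ -3.7500)
-164*(-5) + Q = -164*(-5) - 15/4 = -41*(-20) - 15/4 = 820 - 15/4 = 3265/4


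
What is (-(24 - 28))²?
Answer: 16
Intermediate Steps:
(-(24 - 28))² = (-1*(-4))² = 4² = 16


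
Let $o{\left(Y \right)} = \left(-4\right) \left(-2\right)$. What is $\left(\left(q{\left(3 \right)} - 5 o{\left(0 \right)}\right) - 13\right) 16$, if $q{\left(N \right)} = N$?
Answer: $-800$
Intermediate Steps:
$o{\left(Y \right)} = 8$
$\left(\left(q{\left(3 \right)} - 5 o{\left(0 \right)}\right) - 13\right) 16 = \left(\left(3 - 40\right) - 13\right) 16 = \left(-37 - 13\right) 16 = \left(-50\right) 16 = -800$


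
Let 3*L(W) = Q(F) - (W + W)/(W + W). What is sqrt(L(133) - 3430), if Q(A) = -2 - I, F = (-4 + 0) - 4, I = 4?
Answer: I*sqrt(30891)/3 ≈ 58.586*I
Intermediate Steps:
F = -8 (F = -4 - 4 = -8)
Q(A) = -6 (Q(A) = -2 - 1*4 = -2 - 4 = -6)
L(W) = -7/3 (L(W) = (-6 - (W + W)/(W + W))/3 = (-6 - 2*W/(2*W))/3 = (-6 - 2*W*1/(2*W))/3 = (-6 - 1*1)/3 = (-6 - 1)/3 = (1/3)*(-7) = -7/3)
sqrt(L(133) - 3430) = sqrt(-7/3 - 3430) = sqrt(-10297/3) = I*sqrt(30891)/3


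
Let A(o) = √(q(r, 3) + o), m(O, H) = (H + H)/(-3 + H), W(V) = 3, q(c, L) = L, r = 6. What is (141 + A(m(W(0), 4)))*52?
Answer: 7332 + 52*√11 ≈ 7504.5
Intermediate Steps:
m(O, H) = 2*H/(-3 + H) (m(O, H) = (2*H)/(-3 + H) = 2*H/(-3 + H))
A(o) = √(3 + o)
(141 + A(m(W(0), 4)))*52 = (141 + √(3 + 2*4/(-3 + 4)))*52 = (141 + √(3 + 2*4/1))*52 = (141 + √(3 + 2*4*1))*52 = (141 + √(3 + 8))*52 = (141 + √11)*52 = 7332 + 52*√11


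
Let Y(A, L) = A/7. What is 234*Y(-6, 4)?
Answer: -1404/7 ≈ -200.57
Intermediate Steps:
Y(A, L) = A/7 (Y(A, L) = A*(⅐) = A/7)
234*Y(-6, 4) = 234*((⅐)*(-6)) = 234*(-6/7) = -1404/7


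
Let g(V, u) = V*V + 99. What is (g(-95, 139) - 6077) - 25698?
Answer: -22651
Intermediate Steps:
g(V, u) = 99 + V**2 (g(V, u) = V**2 + 99 = 99 + V**2)
(g(-95, 139) - 6077) - 25698 = ((99 + (-95)**2) - 6077) - 25698 = ((99 + 9025) - 6077) - 25698 = (9124 - 6077) - 25698 = 3047 - 25698 = -22651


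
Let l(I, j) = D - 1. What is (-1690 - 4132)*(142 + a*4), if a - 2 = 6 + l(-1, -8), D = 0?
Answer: -989740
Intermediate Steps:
l(I, j) = -1 (l(I, j) = 0 - 1 = -1)
a = 7 (a = 2 + (6 - 1) = 2 + 5 = 7)
(-1690 - 4132)*(142 + a*4) = (-1690 - 4132)*(142 + 7*4) = -5822*(142 + 28) = -5822*170 = -989740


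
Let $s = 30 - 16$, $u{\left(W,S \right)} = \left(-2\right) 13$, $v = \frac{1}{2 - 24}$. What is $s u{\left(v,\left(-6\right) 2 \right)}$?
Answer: $-364$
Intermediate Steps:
$v = - \frac{1}{22}$ ($v = \frac{1}{-22} = - \frac{1}{22} \approx -0.045455$)
$u{\left(W,S \right)} = -26$
$s = 14$
$s u{\left(v,\left(-6\right) 2 \right)} = 14 \left(-26\right) = -364$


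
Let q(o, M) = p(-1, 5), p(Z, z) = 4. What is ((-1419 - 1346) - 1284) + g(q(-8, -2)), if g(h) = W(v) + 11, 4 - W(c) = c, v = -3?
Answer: -4031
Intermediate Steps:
W(c) = 4 - c
q(o, M) = 4
g(h) = 18 (g(h) = (4 - 1*(-3)) + 11 = (4 + 3) + 11 = 7 + 11 = 18)
((-1419 - 1346) - 1284) + g(q(-8, -2)) = ((-1419 - 1346) - 1284) + 18 = (-2765 - 1284) + 18 = -4049 + 18 = -4031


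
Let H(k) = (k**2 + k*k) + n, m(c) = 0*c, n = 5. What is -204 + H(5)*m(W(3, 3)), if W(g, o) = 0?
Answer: -204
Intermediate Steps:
m(c) = 0
H(k) = 5 + 2*k**2 (H(k) = (k**2 + k*k) + 5 = (k**2 + k**2) + 5 = 2*k**2 + 5 = 5 + 2*k**2)
-204 + H(5)*m(W(3, 3)) = -204 + (5 + 2*5**2)*0 = -204 + (5 + 2*25)*0 = -204 + (5 + 50)*0 = -204 + 55*0 = -204 + 0 = -204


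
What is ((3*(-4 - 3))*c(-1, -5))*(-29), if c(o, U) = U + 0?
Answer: -3045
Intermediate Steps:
c(o, U) = U
((3*(-4 - 3))*c(-1, -5))*(-29) = ((3*(-4 - 3))*(-5))*(-29) = ((3*(-7))*(-5))*(-29) = -21*(-5)*(-29) = 105*(-29) = -3045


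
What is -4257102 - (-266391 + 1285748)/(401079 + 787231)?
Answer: -5058757896977/1188310 ≈ -4.2571e+6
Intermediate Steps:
-4257102 - (-266391 + 1285748)/(401079 + 787231) = -4257102 - 1019357/1188310 = -5058757896977/1188310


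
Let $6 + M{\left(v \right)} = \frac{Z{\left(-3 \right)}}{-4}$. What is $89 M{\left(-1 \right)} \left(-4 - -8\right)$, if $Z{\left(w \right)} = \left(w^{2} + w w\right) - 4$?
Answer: $-3382$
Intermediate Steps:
$Z{\left(w \right)} = -4 + 2 w^{2}$ ($Z{\left(w \right)} = \left(w^{2} + w^{2}\right) - 4 = 2 w^{2} - 4 = -4 + 2 w^{2}$)
$M{\left(v \right)} = - \frac{19}{2}$ ($M{\left(v \right)} = -6 + \frac{-4 + 2 \left(-3\right)^{2}}{-4} = -6 + \left(-4 + 2 \cdot 9\right) \left(- \frac{1}{4}\right) = -6 + \left(-4 + 18\right) \left(- \frac{1}{4}\right) = -6 + 14 \left(- \frac{1}{4}\right) = -6 - \frac{7}{2} = - \frac{19}{2}$)
$89 M{\left(-1 \right)} \left(-4 - -8\right) = 89 \left(- \frac{19}{2}\right) \left(-4 - -8\right) = - \frac{1691 \left(-4 + 8\right)}{2} = \left(- \frac{1691}{2}\right) 4 = -3382$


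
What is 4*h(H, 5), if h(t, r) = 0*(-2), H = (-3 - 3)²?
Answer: 0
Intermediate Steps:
H = 36 (H = (-6)² = 36)
h(t, r) = 0
4*h(H, 5) = 4*0 = 0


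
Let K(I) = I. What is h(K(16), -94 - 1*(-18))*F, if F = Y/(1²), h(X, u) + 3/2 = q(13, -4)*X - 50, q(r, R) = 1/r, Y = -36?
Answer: 23526/13 ≈ 1809.7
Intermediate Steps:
h(X, u) = -103/2 + X/13 (h(X, u) = -3/2 + (X/13 - 50) = -3/2 + (-50 + X/13) = -103/2 + X/13)
F = -36 (F = -36/(1²) = -36/1 = -36*1 = -36)
h(K(16), -94 - 1*(-18))*F = (-103/2 + (1/13)*16)*(-36) = (-103/2 + 16/13)*(-36) = -1307/26*(-36) = 23526/13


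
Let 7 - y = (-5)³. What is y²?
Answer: 17424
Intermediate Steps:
y = 132 (y = 7 - 1*(-5)³ = 7 - 1*(-125) = 7 + 125 = 132)
y² = 132² = 17424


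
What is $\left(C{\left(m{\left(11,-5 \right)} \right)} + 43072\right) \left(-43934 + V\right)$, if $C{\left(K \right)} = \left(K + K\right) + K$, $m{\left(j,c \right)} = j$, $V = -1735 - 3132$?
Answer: $-2103567105$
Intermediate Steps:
$V = -4867$ ($V = -1735 - 3132 = -4867$)
$C{\left(K \right)} = 3 K$ ($C{\left(K \right)} = 2 K + K = 3 K$)
$\left(C{\left(m{\left(11,-5 \right)} \right)} + 43072\right) \left(-43934 + V\right) = \left(3 \cdot 11 + 43072\right) \left(-43934 - 4867\right) = \left(33 + 43072\right) \left(-48801\right) = 43105 \left(-48801\right) = -2103567105$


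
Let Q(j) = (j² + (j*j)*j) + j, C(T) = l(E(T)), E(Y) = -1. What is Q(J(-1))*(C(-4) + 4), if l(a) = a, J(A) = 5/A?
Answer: -315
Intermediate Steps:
C(T) = -1
Q(j) = j + j² + j³ (Q(j) = (j² + j²*j) + j = (j² + j³) + j = j + j² + j³)
Q(J(-1))*(C(-4) + 4) = ((5/(-1))*(1 + 5/(-1) + (5/(-1))²))*(-1 + 4) = ((5*(-1))*(1 + 5*(-1) + (5*(-1))²))*3 = -5*(1 - 5 + (-5)²)*3 = -5*(1 - 5 + 25)*3 = -5*21*3 = -105*3 = -315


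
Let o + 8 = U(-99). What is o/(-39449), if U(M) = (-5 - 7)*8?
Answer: 104/39449 ≈ 0.0026363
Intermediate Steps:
U(M) = -96 (U(M) = -12*8 = -96)
o = -104 (o = -8 - 96 = -104)
o/(-39449) = -104/(-39449) = -104*(-1/39449) = 104/39449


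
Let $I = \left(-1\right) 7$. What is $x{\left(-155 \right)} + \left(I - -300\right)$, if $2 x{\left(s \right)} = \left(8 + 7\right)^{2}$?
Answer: $\frac{811}{2} \approx 405.5$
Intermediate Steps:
$I = -7$
$x{\left(s \right)} = \frac{225}{2}$ ($x{\left(s \right)} = \frac{\left(8 + 7\right)^{2}}{2} = \frac{15^{2}}{2} = \frac{1}{2} \cdot 225 = \frac{225}{2}$)
$x{\left(-155 \right)} + \left(I - -300\right) = \frac{225}{2} - -293 = \frac{225}{2} + \left(-7 + 300\right) = \frac{225}{2} + 293 = \frac{811}{2}$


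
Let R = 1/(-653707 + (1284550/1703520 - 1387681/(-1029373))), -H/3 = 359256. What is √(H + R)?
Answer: 6*I*√393392685581954005059810963272814027870/114630912182697845 ≈ 1038.2*I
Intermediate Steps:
H = -1077768 (H = -3*359256 = -1077768)
R = -175355749296/114630912182697845 (R = 1/(-653707 + (1284550*(1/1703520) - 1387681*(-1/1029373))) = 1/(-653707 + (128455/170352 + 1387681/1029373)) = 1/(-653707 + 368622342427/175355749296) = 1/(-114630912182697845/175355749296) = -175355749296/114630912182697845 ≈ -1.5297e-6)
√(H + R) = √(-1077768 - 175355749296/114630912182697845) = √(-123545528961497246759256/114630912182697845) = 6*I*√393392685581954005059810963272814027870/114630912182697845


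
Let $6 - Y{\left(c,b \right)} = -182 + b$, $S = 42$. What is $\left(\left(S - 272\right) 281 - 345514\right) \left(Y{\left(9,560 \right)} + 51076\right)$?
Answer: $-20795941376$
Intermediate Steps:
$Y{\left(c,b \right)} = 188 - b$ ($Y{\left(c,b \right)} = 6 - \left(-182 + b\right) = 188 - b$)
$\left(\left(S - 272\right) 281 - 345514\right) \left(Y{\left(9,560 \right)} + 51076\right) = \left(\left(42 - 272\right) 281 - 345514\right) \left(\left(188 - 560\right) + 51076\right) = \left(\left(-230\right) 281 - 345514\right) \left(\left(188 - 560\right) + 51076\right) = \left(-64630 - 345514\right) \left(-372 + 51076\right) = \left(-410144\right) 50704 = -20795941376$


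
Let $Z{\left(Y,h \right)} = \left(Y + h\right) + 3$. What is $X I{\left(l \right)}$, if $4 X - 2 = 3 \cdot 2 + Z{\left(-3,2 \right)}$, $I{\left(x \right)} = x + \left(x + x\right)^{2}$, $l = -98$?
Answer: $95795$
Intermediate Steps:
$Z{\left(Y,h \right)} = 3 + Y + h$
$I{\left(x \right)} = x + 4 x^{2}$ ($I{\left(x \right)} = x + \left(2 x\right)^{2} = x + 4 x^{2}$)
$X = \frac{5}{2}$ ($X = \frac{1}{2} + \frac{3 \cdot 2 + \left(3 - 3 + 2\right)}{4} = \frac{1}{2} + \frac{6 + 2}{4} = \frac{1}{2} + \frac{1}{4} \cdot 8 = \frac{1}{2} + 2 = \frac{5}{2} \approx 2.5$)
$X I{\left(l \right)} = \frac{5 \left(- 98 \left(1 + 4 \left(-98\right)\right)\right)}{2} = \frac{5 \left(- 98 \left(1 - 392\right)\right)}{2} = \frac{5 \left(\left(-98\right) \left(-391\right)\right)}{2} = \frac{5}{2} \cdot 38318 = 95795$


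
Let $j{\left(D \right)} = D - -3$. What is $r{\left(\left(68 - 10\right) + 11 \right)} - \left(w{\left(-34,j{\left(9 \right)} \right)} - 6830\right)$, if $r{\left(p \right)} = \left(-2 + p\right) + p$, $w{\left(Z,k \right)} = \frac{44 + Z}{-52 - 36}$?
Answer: $\frac{306509}{44} \approx 6966.1$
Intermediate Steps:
$j{\left(D \right)} = 3 + D$ ($j{\left(D \right)} = D + 3 = 3 + D$)
$w{\left(Z,k \right)} = - \frac{1}{2} - \frac{Z}{88}$ ($w{\left(Z,k \right)} = \frac{44 + Z}{-88} = \left(44 + Z\right) \left(- \frac{1}{88}\right) = - \frac{1}{2} - \frac{Z}{88}$)
$r{\left(p \right)} = -2 + 2 p$
$r{\left(\left(68 - 10\right) + 11 \right)} - \left(w{\left(-34,j{\left(9 \right)} \right)} - 6830\right) = \left(-2 + 2 \left(\left(68 - 10\right) + 11\right)\right) - \left(\left(- \frac{1}{2} - - \frac{17}{44}\right) - 6830\right) = \left(-2 + 2 \left(58 + 11\right)\right) - \left(\left(- \frac{1}{2} + \frac{17}{44}\right) - 6830\right) = \left(-2 + 2 \cdot 69\right) - \left(- \frac{5}{44} - 6830\right) = \left(-2 + 138\right) - - \frac{300525}{44} = 136 + \frac{300525}{44} = \frac{306509}{44}$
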